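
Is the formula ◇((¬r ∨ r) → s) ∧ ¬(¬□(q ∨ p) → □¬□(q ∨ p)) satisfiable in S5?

1. ◇((¬r ∨ r) → s) ∧ ¬(¬□(q ∨ p) → □¬□(q ∨ p)), u
2. ◇((¬r ∨ r) → s), u   [∧-rule on 1]
3. ¬(¬□(q ∨ p) → □¬□(q ∨ p)), u   [∧-rule on 1]
4. ¬□(q ∨ p), u   [¬→-rule on 3]
5. ¬□¬□(q ∨ p), u   [¬→-rule on 3]
6. (¬r ∨ r) → s, v   [◇-rule on 2: fresh world v, uRv]
7. s, v   [→-rule on 6 (branches; this branch)]
8. ¬(q ∨ p), w   [¬□-rule on 4: fresh world w, uRw]
9. ¬q, w   [¬∨-rule on 8]
10. ¬p, w   [¬∨-rule on 8]
11. □(q ∨ p), x   [¬□-rule on 5: fresh world x, uRx]
12. q ∨ p, u   [□-rule on 11 via xRu]
13. q ∨ p, v   [□-rule on 11 via xRv]
14. q ∨ p, w   [□-rule on 11 via xRw]
15. q ∨ p, x   [□-rule on 11 via xRx]
16. p, u   [∨-rule on 12 (branches; this branch)]
17. p, v   [∨-rule on 13 (branches; this branch)]
18. p, w   [∨-rule on 14 (branches; this branch)]
Accessibility: uRu, uRv, uRw, uRx, vRu, vRv, vRw, vRx, wRu, wRv, wRw, wRx, xRu, xRv, xRw, xRx
Branch closes: p and ¬p both at w.
(One branch shown.) All branches close.

Unsatisfiable (every branch closes)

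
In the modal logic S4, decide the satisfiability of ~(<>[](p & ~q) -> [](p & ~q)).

1. ~(<>[](p & ~q) -> [](p & ~q)), u
2. <>[](p & ~q), u
3. ~[](p & ~q), u
4. [](p & ~q), v
5. p & ~q, v
6. p, v
7. ~q, v
8. ~(p & ~q), w
9. q, w
Accessibility: uRu, uRv, uRw, vRv, wRw

Yes, satisfiable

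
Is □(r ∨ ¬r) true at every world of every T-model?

Valid in T

Tableau for the negation ¬□(r ∨ ¬r):
1. ¬□(r ∨ ¬r), 0
2. ¬(r ∨ ¬r), 1   [¬□-rule on 1: fresh world 1, 0R1]
3. ¬r, 1   [¬∨-rule on 2]
4. r, 1   [¬∨-rule on 2]
Accessibility: 0R0, 0R1, 1R1
Branch closes: r and ¬r both at 1.
Every branch of the negation's tableau closes; the branch above is one of them.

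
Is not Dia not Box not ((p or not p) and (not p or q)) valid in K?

Not valid

Tableau for the negation Dia not Box not ((p or not p) and (not p or q)):
1. Dia not Box not ((p or not p) and (not p or q)), u
2. not Box not ((p or not p) and (not p or q)), v
3. (p or not p) and (not p or q), w
4. p or not p, w
5. not p or q, w
6. not p, w
7. q, w
Accessibility: uRv, vRw
The negation has an open branch (countermodel exists).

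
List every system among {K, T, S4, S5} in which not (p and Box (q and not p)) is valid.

T-tableau for the negation p and Box (q and not p):
1. p and Box (q and not p), u
2. p, u   [and-rule on 1]
3. Box (q and not p), u   [and-rule on 1]
4. q and not p, u   [Box-rule on 3 via uRu]
5. q, u   [and-rule on 4]
6. not p, u   [and-rule on 4]
Accessibility: uRu
Branch closes: p and not p both at u.
Every branch closes (one shown): valid in T, hence also in S4, S5 (every theorem of T is a theorem of S4 and S5).
K-tableau for the negation p and Box (q and not p):
1. p and Box (q and not p), u
2. p, u   [and-rule on 1]
3. Box (q and not p), u   [and-rule on 1]
Complete open branch: countermodel on a K-frame, so not valid in K.

T, S4, S5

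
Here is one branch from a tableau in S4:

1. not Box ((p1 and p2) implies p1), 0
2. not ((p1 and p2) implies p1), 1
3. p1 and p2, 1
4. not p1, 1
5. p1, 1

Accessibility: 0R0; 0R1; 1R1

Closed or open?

Both p1 and not p1 appear at 1.

Closed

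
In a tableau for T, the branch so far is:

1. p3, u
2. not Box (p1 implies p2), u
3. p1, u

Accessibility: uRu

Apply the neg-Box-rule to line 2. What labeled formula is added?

a fresh world v with uRv, and not (p1 implies p2) at v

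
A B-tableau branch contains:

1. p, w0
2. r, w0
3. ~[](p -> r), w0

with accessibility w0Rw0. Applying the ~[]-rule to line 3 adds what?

a fresh world w1 with w0Rw1, and ~(p -> r) at w1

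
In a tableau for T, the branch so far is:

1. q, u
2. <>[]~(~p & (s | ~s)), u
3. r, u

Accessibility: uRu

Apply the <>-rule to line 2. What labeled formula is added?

a fresh world v with uRv, and []~(~p & (s | ~s)) at v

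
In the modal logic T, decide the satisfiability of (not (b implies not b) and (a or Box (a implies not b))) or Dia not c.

Satisfiable

1. (not (b implies not b) and (a or Box (a implies not b))) or Dia not c, 0
2. Dia not c, 0   [or-rule on 1 (branches; this branch)]
3. not c, 1   [Dia-rule on 2: fresh world 1, 0R1]
Accessibility: 0R0, 0R1, 1R1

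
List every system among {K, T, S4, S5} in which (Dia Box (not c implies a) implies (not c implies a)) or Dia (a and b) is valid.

S5

S5-tableau for the negation not ((Dia Box (not c implies a) implies (not c implies a)) or Dia (a and b)):
1. not ((Dia Box (not c implies a) implies (not c implies a)) or Dia (a and b)), u
2. not (Dia Box (not c implies a) implies (not c implies a)), u
3. not Dia (a and b), u
4. Dia Box (not c implies a), u
5. not (not c implies a), u
6. not c, u
7. not a, u
8. not (a and b), u
9. not b, u
10. Box (not c implies a), v
11. not (a and b), v
12. not c implies a, u
13. not c implies a, v
14. not b, v
15. a, u
Accessibility: uRu, uRv, vRu, vRv
Branch closes: a and not a both at u.
Every branch closes (one shown): valid in S5.
S4-tableau for the negation not ((Dia Box (not c implies a) implies (not c implies a)) or Dia (a and b)):
1. not ((Dia Box (not c implies a) implies (not c implies a)) or Dia (a and b)), u
2. not (Dia Box (not c implies a) implies (not c implies a)), u
3. not Dia (a and b), u
4. Dia Box (not c implies a), u
5. not (not c implies a), u
6. not c, u
7. not a, u
8. not (a and b), u
9. not b, u
10. Box (not c implies a), v
11. not (a and b), v
12. not c implies a, v
13. not b, v
14. a, v
Accessibility: uRu, uRv, vRv
Complete open branch: countermodel on an S4-frame, so not valid in S4, nor in K, T (the same frame is also a K-frame and a T-frame).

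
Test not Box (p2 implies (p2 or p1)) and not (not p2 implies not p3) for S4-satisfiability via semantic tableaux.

Unsatisfiable (every branch closes)

1. not Box (p2 implies (p2 or p1)) and not (not p2 implies not p3), w0
2. not Box (p2 implies (p2 or p1)), w0
3. not (not p2 implies not p3), w0
4. not p2, w0
5. p3, w0
6. not (p2 implies (p2 or p1)), w1
7. p2, w1
8. not (p2 or p1), w1
9. not p2, w1
10. not p1, w1
Accessibility: w0Rw0, w0Rw1, w1Rw1
Branch closes: p2 and not p2 both at w1.
Every branch closes; the branch above is one of them.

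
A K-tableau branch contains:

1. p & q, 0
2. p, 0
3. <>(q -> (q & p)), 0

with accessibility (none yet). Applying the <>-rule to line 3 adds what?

a fresh world 1 with 0R1, and q -> (q & p) at 1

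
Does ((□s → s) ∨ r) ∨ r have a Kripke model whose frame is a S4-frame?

Satisfiable (open branch found)

1. ((□s → s) ∨ r) ∨ r, w0
2. r, w0
Accessibility: w0Rw0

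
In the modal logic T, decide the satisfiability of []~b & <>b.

1. []~b & <>b, w0
2. []~b, w0
3. <>b, w0
4. ~b, w0
5. b, w1
6. ~b, w1
Accessibility: w0Rw0, w0Rw1, w1Rw1
Branch closes: b and ~b both at w1.
All branches of the tableau close; one closing branch shown above.

Unsatisfiable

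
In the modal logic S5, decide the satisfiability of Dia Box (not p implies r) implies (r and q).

1. Dia Box (not p implies r) implies (r and q), 0
2. r and q, 0
3. r, 0
4. q, 0
Accessibility: 0R0

Yes, satisfiable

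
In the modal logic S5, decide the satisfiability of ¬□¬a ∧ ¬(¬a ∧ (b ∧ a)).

Yes, satisfiable

1. ¬□¬a ∧ ¬(¬a ∧ (b ∧ a)), 0
2. ¬□¬a, 0
3. ¬(¬a ∧ (b ∧ a)), 0
4. ¬(b ∧ a), 0
5. ¬a, 0
6. a, 1
Accessibility: 0R0, 0R1, 1R0, 1R1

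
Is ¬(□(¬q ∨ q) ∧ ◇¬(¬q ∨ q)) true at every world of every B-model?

Valid

Tableau for the negation □(¬q ∨ q) ∧ ◇¬(¬q ∨ q):
1. □(¬q ∨ q) ∧ ◇¬(¬q ∨ q), u
2. □(¬q ∨ q), u   [∧-rule on 1]
3. ◇¬(¬q ∨ q), u   [∧-rule on 1]
4. ¬q ∨ q, u   [□-rule on 2 via uRu]
5. q, u   [∨-rule on 4 (branches; this branch)]
6. ¬(¬q ∨ q), v   [◇-rule on 3: fresh world v, uRv]
7. q, v   [¬∨-rule on 6]
8. ¬q, v   [¬∨-rule on 6]
Accessibility: uRu, uRv, vRu, vRv
Branch closes: q and ¬q both at v.
All branches of the negation close; one closing branch shown above.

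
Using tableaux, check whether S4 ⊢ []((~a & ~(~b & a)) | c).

Not valid

Tableau for the negation ~[]((~a & ~(~b & a)) | c):
1. ~[]((~a & ~(~b & a)) | c), 0
2. ~((~a & ~(~b & a)) | c), 1
3. ~(~a & ~(~b & a)), 1
4. ~c, 1
5. ~b & a, 1
6. ~b, 1
7. a, 1
Accessibility: 0R0, 0R1, 1R1
The negation has an open branch (countermodel exists).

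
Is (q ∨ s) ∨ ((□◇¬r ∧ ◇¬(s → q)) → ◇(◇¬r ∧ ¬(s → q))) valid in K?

Tableau for the negation ¬((q ∨ s) ∨ ((□◇¬r ∧ ◇¬(s → q)) → ◇(◇¬r ∧ ¬(s → q)))):
1. ¬((q ∨ s) ∨ ((□◇¬r ∧ ◇¬(s → q)) → ◇(◇¬r ∧ ¬(s → q)))), w0
2. ¬(q ∨ s), w0
3. ¬((□◇¬r ∧ ◇¬(s → q)) → ◇(◇¬r ∧ ¬(s → q))), w0
4. ¬q, w0
5. ¬s, w0
6. □◇¬r ∧ ◇¬(s → q), w0
7. ¬◇(◇¬r ∧ ¬(s → q)), w0
8. □◇¬r, w0
9. ◇¬(s → q), w0
10. ¬(s → q), w1
11. s, w1
12. ¬q, w1
13. ¬(◇¬r ∧ ¬(s → q)), w1
14. ◇¬r, w1
15. ¬◇¬r, w1
16. ¬r, w2
17. r, w2
Accessibility: w0Rw1, w1Rw2
Branch closes: r and ¬r both at w2.
All branches of the negation close; one closing branch shown above.

Yes, valid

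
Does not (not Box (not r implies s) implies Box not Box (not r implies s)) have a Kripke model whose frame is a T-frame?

1. not (not Box (not r implies s) implies Box not Box (not r implies s)), u
2. not Box (not r implies s), u
3. not Box not Box (not r implies s), u
4. not (not r implies s), v
5. not r, v
6. not s, v
7. Box (not r implies s), w
8. not r implies s, w
9. s, w
Accessibility: uRu, uRv, uRw, vRv, wRw

Satisfiable (open branch found)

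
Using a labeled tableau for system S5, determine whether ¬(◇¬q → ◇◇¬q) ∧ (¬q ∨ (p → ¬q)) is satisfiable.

Unsatisfiable (every branch closes)

1. ¬(◇¬q → ◇◇¬q) ∧ (¬q ∨ (p → ¬q)), u
2. ¬(◇¬q → ◇◇¬q), u
3. ¬q ∨ (p → ¬q), u
4. ◇¬q, u
5. ¬◇◇¬q, u
6. ¬◇¬q, u
7. q, u
8. p → ¬q, u
9. ¬p, u
10. ¬q, v
11. ¬◇¬q, v
12. q, v
Accessibility: uRu, uRv, vRu, vRv
Branch closes: q and ¬q both at v.
Every branch closes; the branch above is one of them.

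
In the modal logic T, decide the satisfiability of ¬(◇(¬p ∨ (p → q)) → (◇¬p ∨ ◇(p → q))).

1. ¬(◇(¬p ∨ (p → q)) → (◇¬p ∨ ◇(p → q))), u
2. ◇(¬p ∨ (p → q)), u   [¬→-rule on 1]
3. ¬(◇¬p ∨ ◇(p → q)), u   [¬→-rule on 1]
4. ¬◇¬p, u   [¬∨-rule on 3]
5. ¬◇(p → q), u   [¬∨-rule on 3]
6. p, u   [¬◇-rule on 4 via uRu]
7. ¬(p → q), u   [¬◇-rule on 5 via uRu]
8. ¬q, u   [¬→-rule on 7]
9. ¬p ∨ (p → q), v   [◇-rule on 2: fresh world v, uRv]
10. p, v   [¬◇-rule on 4 via uRv]
11. ¬(p → q), v   [¬◇-rule on 5 via uRv]
12. ¬q, v   [¬→-rule on 11]
13. p → q, v   [∨-rule on 9 (branches; this branch)]
14. q, v   [→-rule on 13 (branches; this branch)]
Accessibility: uRu, uRv, vRv
Branch closes: q and ¬q both at v.
(One branch shown.) All branches close.

No, unsatisfiable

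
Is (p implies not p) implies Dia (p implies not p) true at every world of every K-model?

No, not valid

Tableau for the negation not ((p implies not p) implies Dia (p implies not p)):
1. not ((p implies not p) implies Dia (p implies not p)), 0
2. p implies not p, 0
3. not Dia (p implies not p), 0
4. not p, 0
The negation has an open branch (countermodel exists).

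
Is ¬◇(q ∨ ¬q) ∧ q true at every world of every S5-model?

Tableau for the negation ¬(¬◇(q ∨ ¬q) ∧ q):
1. ¬(¬◇(q ∨ ¬q) ∧ q), w0
2. ¬q, w0
Accessibility: w0Rw0
The negation has an open branch (countermodel exists).

Not valid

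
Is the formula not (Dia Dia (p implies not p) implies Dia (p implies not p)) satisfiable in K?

Yes, satisfiable

1. not (Dia Dia (p implies not p) implies Dia (p implies not p)), w0
2. Dia Dia (p implies not p), w0   [neg-implies-rule on 1]
3. not Dia (p implies not p), w0   [neg-implies-rule on 1]
4. Dia (p implies not p), w1   [Dia-rule on 2: fresh world w1, w0Rw1]
5. not (p implies not p), w1   [neg-Dia-rule on 3 via w0Rw1]
6. p, w1   [neg-implies-rule on 5]
7. p implies not p, w2   [Dia-rule on 4: fresh world w2, w1Rw2]
8. not p, w2   [implies-rule on 7 (branches; this branch)]
Accessibility: w0Rw1, w1Rw2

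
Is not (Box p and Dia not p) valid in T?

Valid

Tableau for the negation Box p and Dia not p:
1. Box p and Dia not p, w0
2. Box p, w0
3. Dia not p, w0
4. p, w0
5. not p, w1
6. p, w1
Accessibility: w0Rw0, w0Rw1, w1Rw1
Branch closes: p and not p both at w1.
Every branch of the negation's tableau closes; the branch above is one of them.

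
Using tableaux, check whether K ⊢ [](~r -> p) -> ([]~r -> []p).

Valid in K

Tableau for the negation ~([](~r -> p) -> ([]~r -> []p)):
1. ~([](~r -> p) -> ([]~r -> []p)), 0
2. [](~r -> p), 0
3. ~([]~r -> []p), 0
4. []~r, 0
5. ~[]p, 0
6. ~p, 1
7. ~r -> p, 1
8. ~r, 1
9. p, 1
Accessibility: 0R1
Branch closes: p and ~p both at 1.
All branches of the negation close; one closing branch shown above.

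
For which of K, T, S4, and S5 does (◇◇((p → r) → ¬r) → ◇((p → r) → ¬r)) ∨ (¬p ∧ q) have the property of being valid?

S4-tableau for the negation ¬((◇◇((p → r) → ¬r) → ◇((p → r) → ¬r)) ∨ (¬p ∧ q)):
1. ¬((◇◇((p → r) → ¬r) → ◇((p → r) → ¬r)) ∨ (¬p ∧ q)), 0
2. ¬(◇◇((p → r) → ¬r) → ◇((p → r) → ¬r)), 0
3. ¬(¬p ∧ q), 0
4. ◇◇((p → r) → ¬r), 0
5. ¬◇((p → r) → ¬r), 0
6. ¬((p → r) → ¬r), 0
7. p → r, 0
8. r, 0
9. ¬q, 0
10. ◇((p → r) → ¬r), 1
11. ¬((p → r) → ¬r), 1
12. p → r, 1
13. r, 1
14. (p → r) → ¬r, 2
15. ¬((p → r) → ¬r), 2
16. p → r, 2
17. r, 2
18. ¬(p → r), 2
19. p, 2
20. ¬r, 2
Accessibility: 0R0, 0R1, 0R2, 1R1, 1R2, 2R2
Branch closes: r and ¬r both at 2.
Every branch closes (one shown): valid in S4, hence also in S5 (every theorem of S4 is a theorem of S5).
T-tableau for the negation ¬((◇◇((p → r) → ¬r) → ◇((p → r) → ¬r)) ∨ (¬p ∧ q)):
1. ¬((◇◇((p → r) → ¬r) → ◇((p → r) → ¬r)) ∨ (¬p ∧ q)), 0
2. ¬(◇◇((p → r) → ¬r) → ◇((p → r) → ¬r)), 0
3. ¬(¬p ∧ q), 0
4. ◇◇((p → r) → ¬r), 0
5. ¬◇((p → r) → ¬r), 0
6. ¬((p → r) → ¬r), 0
7. p → r, 0
8. r, 0
9. ¬q, 0
10. ◇((p → r) → ¬r), 1
11. ¬((p → r) → ¬r), 1
12. p → r, 1
13. r, 1
14. (p → r) → ¬r, 2
15. ¬r, 2
Accessibility: 0R0, 0R1, 1R1, 1R2, 2R2
Complete open branch: countermodel on a T-frame, so not valid in T, nor in K (the same frame is also a K-frame).

S4, S5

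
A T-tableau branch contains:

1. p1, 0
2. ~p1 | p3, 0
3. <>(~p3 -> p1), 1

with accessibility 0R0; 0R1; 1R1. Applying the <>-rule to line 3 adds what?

a fresh world 2 with 1R2, and ~p3 -> p1 at 2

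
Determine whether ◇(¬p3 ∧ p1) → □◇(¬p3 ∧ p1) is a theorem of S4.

Tableau for the negation ¬(◇(¬p3 ∧ p1) → □◇(¬p3 ∧ p1)):
1. ¬(◇(¬p3 ∧ p1) → □◇(¬p3 ∧ p1)), w0
2. ◇(¬p3 ∧ p1), w0   [¬→-rule on 1]
3. ¬□◇(¬p3 ∧ p1), w0   [¬→-rule on 1]
4. ¬p3 ∧ p1, w1   [◇-rule on 2: fresh world w1, w0Rw1]
5. ¬p3, w1   [∧-rule on 4]
6. p1, w1   [∧-rule on 4]
7. ¬◇(¬p3 ∧ p1), w2   [¬□-rule on 3: fresh world w2, w0Rw2]
8. ¬(¬p3 ∧ p1), w2   [¬◇-rule on 7 via w2Rw2]
9. ¬p1, w2   [¬∧-rule on 8 (branches; this branch)]
Accessibility: w0Rw0, w0Rw1, w0Rw2, w1Rw1, w2Rw2
The negation has an open branch (countermodel exists).

Invalid (countermodel exists)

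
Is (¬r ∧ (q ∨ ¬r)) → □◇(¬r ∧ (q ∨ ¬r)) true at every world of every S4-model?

Not valid

Tableau for the negation ¬((¬r ∧ (q ∨ ¬r)) → □◇(¬r ∧ (q ∨ ¬r))):
1. ¬((¬r ∧ (q ∨ ¬r)) → □◇(¬r ∧ (q ∨ ¬r))), 0
2. ¬r ∧ (q ∨ ¬r), 0
3. ¬□◇(¬r ∧ (q ∨ ¬r)), 0
4. ¬r, 0
5. q ∨ ¬r, 0
6. ¬◇(¬r ∧ (q ∨ ¬r)), 1
7. ¬(¬r ∧ (q ∨ ¬r)), 1
8. ¬(q ∨ ¬r), 1
9. ¬q, 1
10. r, 1
Accessibility: 0R0, 0R1, 1R1
The negation has an open branch (countermodel exists).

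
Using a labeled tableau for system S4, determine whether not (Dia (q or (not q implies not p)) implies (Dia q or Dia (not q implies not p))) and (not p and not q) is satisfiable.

1. not (Dia (q or (not q implies not p)) implies (Dia q or Dia (not q implies not p))) and (not p and not q), w0
2. not (Dia (q or (not q implies not p)) implies (Dia q or Dia (not q implies not p))), w0
3. not p and not q, w0
4. Dia (q or (not q implies not p)), w0
5. not (Dia q or Dia (not q implies not p)), w0
6. not p, w0
7. not q, w0
8. not Dia q, w0
9. not Dia (not q implies not p), w0
10. not (not q implies not p), w0
11. p, w0
Accessibility: w0Rw0
Branch closes: p and not p both at w0.
Every branch closes; the branch above is one of them.

Unsatisfiable (every branch closes)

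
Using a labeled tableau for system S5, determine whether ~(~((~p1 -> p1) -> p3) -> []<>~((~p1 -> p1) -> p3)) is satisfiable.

1. ~(~((~p1 -> p1) -> p3) -> []<>~((~p1 -> p1) -> p3)), w0
2. ~((~p1 -> p1) -> p3), w0   [~->-rule on 1]
3. ~[]<>~((~p1 -> p1) -> p3), w0   [~->-rule on 1]
4. ~p1 -> p1, w0   [~->-rule on 2]
5. ~p3, w0   [~->-rule on 2]
6. p1, w0   [->-rule on 4 (branches; this branch)]
7. ~<>~((~p1 -> p1) -> p3), w1   [~[]-rule on 3: fresh world w1, w0Rw1]
8. (~p1 -> p1) -> p3, w0   [~<>-rule on 7 via w1Rw0]
9. (~p1 -> p1) -> p3, w1   [~<>-rule on 7 via w1Rw1]
10. ~(~p1 -> p1), w0   [->-rule on 8 (branches; this branch)]
11. ~p1, w0   [~->-rule on 10]
Accessibility: w0Rw0, w0Rw1, w1Rw0, w1Rw1
Branch closes: p1 and ~p1 both at w0.
All branches of the tableau close; one closing branch shown above.

Unsatisfiable (every branch closes)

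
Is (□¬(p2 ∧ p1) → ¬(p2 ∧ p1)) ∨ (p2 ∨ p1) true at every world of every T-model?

Tableau for the negation ¬((□¬(p2 ∧ p1) → ¬(p2 ∧ p1)) ∨ (p2 ∨ p1)):
1. ¬((□¬(p2 ∧ p1) → ¬(p2 ∧ p1)) ∨ (p2 ∨ p1)), 0
2. ¬(□¬(p2 ∧ p1) → ¬(p2 ∧ p1)), 0
3. ¬(p2 ∨ p1), 0
4. □¬(p2 ∧ p1), 0
5. p2 ∧ p1, 0
6. ¬p2, 0
7. ¬p1, 0
8. p2, 0
9. p1, 0
Accessibility: 0R0
Branch closes: p2 and ¬p2 both at 0.
All branches of the negation close; one closing branch shown above.

Valid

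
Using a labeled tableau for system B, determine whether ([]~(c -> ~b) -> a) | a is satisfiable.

1. ([]~(c -> ~b) -> a) | a, w0
2. a, w0   [|-rule on 1 (branches; this branch)]
Accessibility: w0Rw0

Satisfiable (open branch found)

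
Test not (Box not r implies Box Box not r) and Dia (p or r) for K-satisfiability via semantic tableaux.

Yes, satisfiable

1. not (Box not r implies Box Box not r) and Dia (p or r), 0
2. not (Box not r implies Box Box not r), 0
3. Dia (p or r), 0
4. Box not r, 0
5. not Box Box not r, 0
6. p or r, 1
7. not r, 1
8. p, 1
9. not Box not r, 2
10. not r, 2
11. r, 3
Accessibility: 0R1, 0R2, 2R3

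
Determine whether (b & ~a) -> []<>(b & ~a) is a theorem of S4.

Tableau for the negation ~((b & ~a) -> []<>(b & ~a)):
1. ~((b & ~a) -> []<>(b & ~a)), u
2. b & ~a, u   [~->-rule on 1]
3. ~[]<>(b & ~a), u   [~->-rule on 1]
4. b, u   [&-rule on 2]
5. ~a, u   [&-rule on 2]
6. ~<>(b & ~a), v   [~[]-rule on 3: fresh world v, uRv]
7. ~(b & ~a), v   [~<>-rule on 6 via vRv]
8. a, v   [~&-rule on 7 (branches; this branch)]
Accessibility: uRu, uRv, vRv
The negation has an open branch (countermodel exists).

No, not valid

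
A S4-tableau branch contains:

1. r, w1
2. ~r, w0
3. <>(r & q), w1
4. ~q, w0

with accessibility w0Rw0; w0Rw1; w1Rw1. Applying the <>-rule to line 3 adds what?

a fresh world w2 with w1Rw2, and r & q at w2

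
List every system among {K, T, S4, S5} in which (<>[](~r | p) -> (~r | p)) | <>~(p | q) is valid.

S5-tableau for the negation ~((<>[](~r | p) -> (~r | p)) | <>~(p | q)):
1. ~((<>[](~r | p) -> (~r | p)) | <>~(p | q)), w0
2. ~(<>[](~r | p) -> (~r | p)), w0
3. ~<>~(p | q), w0
4. <>[](~r | p), w0
5. ~(~r | p), w0
6. r, w0
7. ~p, w0
8. p | q, w0
9. q, w0
10. [](~r | p), w1
11. p | q, w1
12. ~r | p, w0
13. ~r | p, w1
14. q, w1
15. p, w0
Accessibility: w0Rw0, w0Rw1, w1Rw0, w1Rw1
Branch closes: p and ~p both at w0.
Every branch closes (one shown): valid in S5.
S4-tableau for the negation ~((<>[](~r | p) -> (~r | p)) | <>~(p | q)):
1. ~((<>[](~r | p) -> (~r | p)) | <>~(p | q)), w0
2. ~(<>[](~r | p) -> (~r | p)), w0
3. ~<>~(p | q), w0
4. <>[](~r | p), w0
5. ~(~r | p), w0
6. r, w0
7. ~p, w0
8. p | q, w0
9. q, w0
10. [](~r | p), w1
11. p | q, w1
12. ~r | p, w1
13. q, w1
14. p, w1
Accessibility: w0Rw0, w0Rw1, w1Rw1
Complete open branch: countermodel on an S4-frame, so not valid in S4, nor in K, T (the same frame is also a K-frame and a T-frame).

S5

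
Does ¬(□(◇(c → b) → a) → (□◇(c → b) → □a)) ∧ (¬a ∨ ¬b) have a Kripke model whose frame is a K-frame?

1. ¬(□(◇(c → b) → a) → (□◇(c → b) → □a)) ∧ (¬a ∨ ¬b), w0
2. ¬(□(◇(c → b) → a) → (□◇(c → b) → □a)), w0   [∧-rule on 1]
3. ¬a ∨ ¬b, w0   [∧-rule on 1]
4. □(◇(c → b) → a), w0   [¬→-rule on 2]
5. ¬(□◇(c → b) → □a), w0   [¬→-rule on 2]
6. □◇(c → b), w0   [¬→-rule on 5]
7. ¬□a, w0   [¬→-rule on 5]
8. ¬b, w0   [∨-rule on 3 (branches; this branch)]
9. ¬a, w1   [¬□-rule on 7: fresh world w1, w0Rw1]
10. ◇(c → b) → a, w1   [□-rule on 4 via w0Rw1]
11. ◇(c → b), w1   [□-rule on 6 via w0Rw1]
12. ¬◇(c → b), w1   [→-rule on 10 (branches; this branch)]
13. c → b, w2   [◇-rule on 11: fresh world w2, w1Rw2]
14. ¬(c → b), w2   [¬◇-rule on 12 via w1Rw2]
15. c, w2   [¬→-rule on 14]
16. ¬b, w2   [¬→-rule on 14]
17. b, w2   [→-rule on 13 (branches; this branch)]
Accessibility: w0Rw1, w1Rw2
Branch closes: b and ¬b both at w2.
(One branch shown.) All branches close.

Unsatisfiable (every branch closes)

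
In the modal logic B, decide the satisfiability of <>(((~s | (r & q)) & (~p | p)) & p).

1. <>(((~s | (r & q)) & (~p | p)) & p), u
2. ((~s | (r & q)) & (~p | p)) & p, v
3. (~s | (r & q)) & (~p | p), v
4. p, v
5. ~s | (r & q), v
6. ~p | p, v
7. r & q, v
8. r, v
9. q, v
Accessibility: uRu, uRv, vRu, vRv

Yes, satisfiable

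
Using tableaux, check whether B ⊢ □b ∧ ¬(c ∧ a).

No, not valid

Tableau for the negation ¬(□b ∧ ¬(c ∧ a)):
1. ¬(□b ∧ ¬(c ∧ a)), w0
2. c ∧ a, w0   [¬∧-rule on 1 (branches; this branch)]
3. c, w0   [∧-rule on 2]
4. a, w0   [∧-rule on 2]
Accessibility: w0Rw0
The negation has an open branch (countermodel exists).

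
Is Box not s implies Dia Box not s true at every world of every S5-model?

Yes, valid

Tableau for the negation not (Box not s implies Dia Box not s):
1. not (Box not s implies Dia Box not s), 0
2. Box not s, 0
3. not Dia Box not s, 0
4. not s, 0
5. not Box not s, 0
6. s, 1
7. not s, 1
Accessibility: 0R0, 0R1, 1R0, 1R1
Branch closes: s and not s both at 1.
All branches of the negation close; one closing branch shown above.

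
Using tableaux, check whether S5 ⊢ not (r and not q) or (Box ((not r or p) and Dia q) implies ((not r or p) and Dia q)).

Tableau for the negation not (not (r and not q) or (Box ((not r or p) and Dia q) implies ((not r or p) and Dia q))):
1. not (not (r and not q) or (Box ((not r or p) and Dia q) implies ((not r or p) and Dia q))), w0
2. r and not q, w0
3. not (Box ((not r or p) and Dia q) implies ((not r or p) and Dia q)), w0
4. r, w0
5. not q, w0
6. Box ((not r or p) and Dia q), w0
7. not ((not r or p) and Dia q), w0
8. (not r or p) and Dia q, w0
9. not r or p, w0
10. Dia q, w0
11. not Dia q, w0
12. p, w0
13. q, w1
14. (not r or p) and Dia q, w1
15. not r or p, w1
16. Dia q, w1
17. not q, w1
Accessibility: w0Rw0, w0Rw1, w1Rw0, w1Rw1
Branch closes: q and not q both at w1.
Every branch of the negation's tableau closes; the branch above is one of them.

Yes, valid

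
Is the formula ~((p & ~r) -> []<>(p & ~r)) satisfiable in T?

1. ~((p & ~r) -> []<>(p & ~r)), w0
2. p & ~r, w0
3. ~[]<>(p & ~r), w0
4. p, w0
5. ~r, w0
6. ~<>(p & ~r), w1
7. ~(p & ~r), w1
8. r, w1
Accessibility: w0Rw0, w0Rw1, w1Rw1

Yes, satisfiable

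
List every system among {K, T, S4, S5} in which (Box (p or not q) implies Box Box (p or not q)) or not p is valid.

S4, S5

S4-tableau for the negation not ((Box (p or not q) implies Box Box (p or not q)) or not p):
1. not ((Box (p or not q) implies Box Box (p or not q)) or not p), u
2. not (Box (p or not q) implies Box Box (p or not q)), u
3. p, u
4. Box (p or not q), u
5. not Box Box (p or not q), u
6. p or not q, u
7. not q, u
8. not Box (p or not q), v
9. p or not q, v
10. not q, v
11. not (p or not q), w
12. not p, w
13. q, w
14. p or not q, w
15. not q, w
Accessibility: uRu, uRv, uRw, vRv, vRw, wRw
Branch closes: q and not q both at w.
Every branch closes (one shown): valid in S4, hence also in S5 (every theorem of S4 is a theorem of S5).
T-tableau for the negation not ((Box (p or not q) implies Box Box (p or not q)) or not p):
1. not ((Box (p or not q) implies Box Box (p or not q)) or not p), u
2. not (Box (p or not q) implies Box Box (p or not q)), u
3. p, u
4. Box (p or not q), u
5. not Box Box (p or not q), u
6. p or not q, u
7. not q, u
8. not Box (p or not q), v
9. p or not q, v
10. not q, v
11. not (p or not q), w
12. not p, w
13. q, w
Accessibility: uRu, uRv, vRv, vRw, wRw
Complete open branch: countermodel on a T-frame, so not valid in T, nor in K (the same frame is also a K-frame).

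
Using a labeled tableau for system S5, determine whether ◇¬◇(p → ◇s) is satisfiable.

1. ◇¬◇(p → ◇s), u
2. ¬◇(p → ◇s), v   [◇-rule on 1: fresh world v, uRv]
3. ¬(p → ◇s), u   [¬◇-rule on 2 via vRu]
4. p, u   [¬→-rule on 3]
5. ¬◇s, u   [¬→-rule on 3]
6. ¬(p → ◇s), v   [¬◇-rule on 2 via vRv]
7. p, v   [¬→-rule on 6]
8. ¬◇s, v   [¬→-rule on 6]
9. ¬s, u   [¬◇-rule on 5 via uRu]
10. ¬s, v   [¬◇-rule on 5 via uRv]
Accessibility: uRu, uRv, vRu, vRv

Satisfiable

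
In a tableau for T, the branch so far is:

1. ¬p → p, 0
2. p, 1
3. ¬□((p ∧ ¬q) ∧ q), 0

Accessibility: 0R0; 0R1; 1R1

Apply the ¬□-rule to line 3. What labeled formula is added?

a fresh world 2 with 0R2, and ¬((p ∧ ¬q) ∧ q) at 2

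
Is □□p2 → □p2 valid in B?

Tableau for the negation ¬(□□p2 → □p2):
1. ¬(□□p2 → □p2), u
2. □□p2, u   [¬→-rule on 1]
3. ¬□p2, u   [¬→-rule on 1]
4. □p2, u   [□-rule on 2 via uRu]
5. p2, u   [□-rule on 4 via uRu]
6. ¬p2, v   [¬□-rule on 3: fresh world v, uRv]
7. □p2, v   [□-rule on 2 via uRv]
8. p2, v   [□-rule on 4 via uRv]
Accessibility: uRu, uRv, vRu, vRv
Branch closes: p2 and ¬p2 both at v.
Every branch of the negation's tableau closes; the branch above is one of them.

Yes, valid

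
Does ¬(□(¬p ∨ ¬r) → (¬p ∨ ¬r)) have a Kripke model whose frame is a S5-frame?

No, unsatisfiable

1. ¬(□(¬p ∨ ¬r) → (¬p ∨ ¬r)), 0
2. □(¬p ∨ ¬r), 0
3. ¬(¬p ∨ ¬r), 0
4. p, 0
5. r, 0
6. ¬p ∨ ¬r, 0
7. ¬r, 0
Accessibility: 0R0
Branch closes: r and ¬r both at 0.
(One branch shown.) All branches close.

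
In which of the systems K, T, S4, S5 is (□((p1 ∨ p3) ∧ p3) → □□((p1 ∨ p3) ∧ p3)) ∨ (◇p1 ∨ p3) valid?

T-tableau for the negation ¬((□((p1 ∨ p3) ∧ p3) → □□((p1 ∨ p3) ∧ p3)) ∨ (◇p1 ∨ p3)):
1. ¬((□((p1 ∨ p3) ∧ p3) → □□((p1 ∨ p3) ∧ p3)) ∨ (◇p1 ∨ p3)), u
2. ¬(□((p1 ∨ p3) ∧ p3) → □□((p1 ∨ p3) ∧ p3)), u
3. ¬(◇p1 ∨ p3), u
4. □((p1 ∨ p3) ∧ p3), u
5. ¬□□((p1 ∨ p3) ∧ p3), u
6. ¬◇p1, u
7. ¬p3, u
8. (p1 ∨ p3) ∧ p3, u
9. p1 ∨ p3, u
10. p3, u
Accessibility: uRu
Branch closes: p3 and ¬p3 both at u.
Every branch closes (one shown): valid in T, hence also in S4, S5 (every theorem of T is a theorem of S4 and S5).
K-tableau for the negation ¬((□((p1 ∨ p3) ∧ p3) → □□((p1 ∨ p3) ∧ p3)) ∨ (◇p1 ∨ p3)):
1. ¬((□((p1 ∨ p3) ∧ p3) → □□((p1 ∨ p3) ∧ p3)) ∨ (◇p1 ∨ p3)), u
2. ¬(□((p1 ∨ p3) ∧ p3) → □□((p1 ∨ p3) ∧ p3)), u
3. ¬(◇p1 ∨ p3), u
4. □((p1 ∨ p3) ∧ p3), u
5. ¬□□((p1 ∨ p3) ∧ p3), u
6. ¬◇p1, u
7. ¬p3, u
8. ¬□((p1 ∨ p3) ∧ p3), v
9. (p1 ∨ p3) ∧ p3, v
10. p1 ∨ p3, v
11. p3, v
12. ¬p1, v
13. ¬((p1 ∨ p3) ∧ p3), w
14. ¬p3, w
Accessibility: uRv, vRw
Complete open branch: countermodel on a K-frame, so not valid in K.

T, S4, S5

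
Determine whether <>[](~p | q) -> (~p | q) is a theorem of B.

Tableau for the negation ~(<>[](~p | q) -> (~p | q)):
1. ~(<>[](~p | q) -> (~p | q)), u
2. <>[](~p | q), u   [~->-rule on 1]
3. ~(~p | q), u   [~->-rule on 1]
4. p, u   [~|-rule on 3]
5. ~q, u   [~|-rule on 3]
6. [](~p | q), v   [<>-rule on 2: fresh world v, uRv]
7. ~p | q, u   [[]-rule on 6 via vRu]
8. ~p | q, v   [[]-rule on 6 via vRv]
9. q, u   [|-rule on 7 (branches; this branch)]
Accessibility: uRu, uRv, vRu, vRv
Branch closes: q and ~q both at u.
Every branch of the negation's tableau closes; the branch above is one of them.

Yes, valid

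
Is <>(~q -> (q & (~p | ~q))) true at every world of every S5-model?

Invalid (countermodel exists)

Tableau for the negation ~<>(~q -> (q & (~p | ~q))):
1. ~<>(~q -> (q & (~p | ~q))), w0
2. ~(~q -> (q & (~p | ~q))), w0
3. ~q, w0
4. ~(q & (~p | ~q)), w0
Accessibility: w0Rw0
The negation has an open branch (countermodel exists).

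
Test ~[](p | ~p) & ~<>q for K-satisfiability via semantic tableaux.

1. ~[](p | ~p) & ~<>q, 0
2. ~[](p | ~p), 0
3. ~<>q, 0
4. ~(p | ~p), 1
5. ~p, 1
6. p, 1
Accessibility: 0R1
Branch closes: p and ~p both at 1.
(One branch shown.) All branches close.

Unsatisfiable (every branch closes)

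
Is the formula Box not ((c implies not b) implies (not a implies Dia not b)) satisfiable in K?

1. Box not ((c implies not b) implies (not a implies Dia not b)), u

Satisfiable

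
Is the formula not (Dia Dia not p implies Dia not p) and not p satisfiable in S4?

1. not (Dia Dia not p implies Dia not p) and not p, u
2. not (Dia Dia not p implies Dia not p), u   [and-rule on 1]
3. not p, u   [and-rule on 1]
4. Dia Dia not p, u   [neg-implies-rule on 2]
5. not Dia not p, u   [neg-implies-rule on 2]
6. p, u   [neg-Dia-rule on 5 via uRu]
Accessibility: uRu
Branch closes: p and not p both at u.
(One branch shown.) All branches close.

Unsatisfiable (every branch closes)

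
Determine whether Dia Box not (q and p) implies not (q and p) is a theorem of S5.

Yes, valid

Tableau for the negation not (Dia Box not (q and p) implies not (q and p)):
1. not (Dia Box not (q and p) implies not (q and p)), 0
2. Dia Box not (q and p), 0   [neg-implies-rule on 1]
3. q and p, 0   [neg-implies-rule on 1]
4. q, 0   [and-rule on 3]
5. p, 0   [and-rule on 3]
6. Box not (q and p), 1   [Dia-rule on 2: fresh world 1, 0R1]
7. not (q and p), 0   [Box-rule on 6 via 1R0]
8. not (q and p), 1   [Box-rule on 6 via 1R1]
9. not p, 0   [neg-and-rule on 7 (branches; this branch)]
Accessibility: 0R0, 0R1, 1R0, 1R1
Branch closes: p and not p both at 0.
Every branch of the negation's tableau closes; the branch above is one of them.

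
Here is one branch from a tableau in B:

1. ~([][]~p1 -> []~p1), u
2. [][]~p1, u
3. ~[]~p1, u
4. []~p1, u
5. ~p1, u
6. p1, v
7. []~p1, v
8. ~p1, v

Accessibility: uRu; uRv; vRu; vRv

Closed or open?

Yes, closed

Both p1 and ~p1 appear at v.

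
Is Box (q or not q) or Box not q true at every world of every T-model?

Tableau for the negation not (Box (q or not q) or Box not q):
1. not (Box (q or not q) or Box not q), 0
2. not Box (q or not q), 0
3. not Box not q, 0
4. not (q or not q), 1
5. not q, 1
6. q, 1
Accessibility: 0R0, 0R1, 1R1
Branch closes: q and not q both at 1.
All branches of the negation close; one closing branch shown above.

Yes, valid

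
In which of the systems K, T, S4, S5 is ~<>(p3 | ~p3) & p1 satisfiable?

T-tableau for the formula:
1. ~<>(p3 | ~p3) & p1, 0
2. ~<>(p3 | ~p3), 0
3. p1, 0
4. ~(p3 | ~p3), 0
5. ~p3, 0
6. p3, 0
Accessibility: 0R0
Branch closes: p3 and ~p3 both at 0.
Every branch closes (one shown): unsatisfiable in T, hence also in S4, S5 (every S4/S5-frame is a T-frame).
K-tableau for the formula:
1. ~<>(p3 | ~p3) & p1, 0
2. ~<>(p3 | ~p3), 0
3. p1, 0
Complete open branch: satisfiable in K.

K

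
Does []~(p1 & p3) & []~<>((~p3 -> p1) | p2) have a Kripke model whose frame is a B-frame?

Satisfiable

1. []~(p1 & p3) & []~<>((~p3 -> p1) | p2), 0
2. []~(p1 & p3), 0   [&-rule on 1]
3. []~<>((~p3 -> p1) | p2), 0   [&-rule on 1]
4. ~(p1 & p3), 0   [[]-rule on 2 via 0R0]
5. ~<>((~p3 -> p1) | p2), 0   [[]-rule on 3 via 0R0]
6. ~((~p3 -> p1) | p2), 0   [~<>-rule on 5 via 0R0]
7. ~(~p3 -> p1), 0   [~|-rule on 6]
8. ~p2, 0   [~|-rule on 6]
9. ~p3, 0   [~->-rule on 7]
10. ~p1, 0   [~->-rule on 7]
Accessibility: 0R0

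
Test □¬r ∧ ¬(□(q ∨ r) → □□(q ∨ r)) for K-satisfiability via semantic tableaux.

1. □¬r ∧ ¬(□(q ∨ r) → □□(q ∨ r)), 0
2. □¬r, 0   [∧-rule on 1]
3. ¬(□(q ∨ r) → □□(q ∨ r)), 0   [∧-rule on 1]
4. □(q ∨ r), 0   [¬→-rule on 3]
5. ¬□□(q ∨ r), 0   [¬→-rule on 3]
6. ¬□(q ∨ r), 1   [¬□-rule on 5: fresh world 1, 0R1]
7. ¬r, 1   [□-rule on 2 via 0R1]
8. q ∨ r, 1   [□-rule on 4 via 0R1]
9. q, 1   [∨-rule on 8 (branches; this branch)]
10. ¬(q ∨ r), 2   [¬□-rule on 6: fresh world 2, 1R2]
11. ¬q, 2   [¬∨-rule on 10]
12. ¬r, 2   [¬∨-rule on 10]
Accessibility: 0R1, 1R2

Yes, satisfiable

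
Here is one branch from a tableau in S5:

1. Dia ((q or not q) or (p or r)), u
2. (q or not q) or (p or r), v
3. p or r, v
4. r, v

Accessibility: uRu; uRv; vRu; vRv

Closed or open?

No atom appears with both signs at the same world.

Not closed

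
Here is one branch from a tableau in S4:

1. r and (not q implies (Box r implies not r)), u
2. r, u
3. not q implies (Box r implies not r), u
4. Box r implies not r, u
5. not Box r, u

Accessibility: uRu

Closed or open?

Not closed

There is no literal clash: for every atom and world, at most one sign appears.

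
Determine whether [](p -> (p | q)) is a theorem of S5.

Yes, valid

Tableau for the negation ~[](p -> (p | q)):
1. ~[](p -> (p | q)), w0
2. ~(p -> (p | q)), w1
3. p, w1
4. ~(p | q), w1
5. ~p, w1
6. ~q, w1
Accessibility: w0Rw0, w0Rw1, w1Rw0, w1Rw1
Branch closes: p and ~p both at w1.
Every branch of the negation's tableau closes; the branch above is one of them.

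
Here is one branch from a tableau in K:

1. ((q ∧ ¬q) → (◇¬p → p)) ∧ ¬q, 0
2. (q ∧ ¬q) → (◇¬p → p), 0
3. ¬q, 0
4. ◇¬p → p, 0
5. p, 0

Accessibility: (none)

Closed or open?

No world carries both an atom and its negation.

Not closed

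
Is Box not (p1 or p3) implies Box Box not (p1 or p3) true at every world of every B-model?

Tableau for the negation not (Box not (p1 or p3) implies Box Box not (p1 or p3)):
1. not (Box not (p1 or p3) implies Box Box not (p1 or p3)), u
2. Box not (p1 or p3), u
3. not Box Box not (p1 or p3), u
4. not (p1 or p3), u
5. not p1, u
6. not p3, u
7. not Box not (p1 or p3), v
8. not (p1 or p3), v
9. not p1, v
10. not p3, v
11. p1 or p3, w
12. p3, w
Accessibility: uRu, uRv, vRu, vRv, vRw, wRv, wRw
The negation has an open branch (countermodel exists).

No, not valid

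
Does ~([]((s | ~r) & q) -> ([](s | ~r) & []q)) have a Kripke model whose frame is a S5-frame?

1. ~([]((s | ~r) & q) -> ([](s | ~r) & []q)), u
2. []((s | ~r) & q), u   [~->-rule on 1]
3. ~([](s | ~r) & []q), u   [~->-rule on 1]
4. (s | ~r) & q, u   [[]-rule on 2 via uRu]
5. s | ~r, u   [&-rule on 4]
6. q, u   [&-rule on 4]
7. ~[](s | ~r), u   [~&-rule on 3 (branches; this branch)]
8. ~r, u   [|-rule on 5 (branches; this branch)]
9. ~(s | ~r), v   [~[]-rule on 7: fresh world v, uRv]
10. ~s, v   [~|-rule on 9]
11. r, v   [~|-rule on 9]
12. (s | ~r) & q, v   [[]-rule on 2 via uRv]
13. s | ~r, v   [&-rule on 12]
14. q, v   [&-rule on 12]
15. ~r, v   [|-rule on 13 (branches; this branch)]
Accessibility: uRu, uRv, vRu, vRv
Branch closes: r and ~r both at v.
All branches of the tableau close; one closing branch shown above.

Unsatisfiable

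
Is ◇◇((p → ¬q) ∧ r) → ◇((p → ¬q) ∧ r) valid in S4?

Yes, valid

Tableau for the negation ¬(◇◇((p → ¬q) ∧ r) → ◇((p → ¬q) ∧ r)):
1. ¬(◇◇((p → ¬q) ∧ r) → ◇((p → ¬q) ∧ r)), u
2. ◇◇((p → ¬q) ∧ r), u
3. ¬◇((p → ¬q) ∧ r), u
4. ¬((p → ¬q) ∧ r), u
5. ¬(p → ¬q), u
6. p, u
7. q, u
8. ◇((p → ¬q) ∧ r), v
9. ¬((p → ¬q) ∧ r), v
10. ¬(p → ¬q), v
11. p, v
12. q, v
13. (p → ¬q) ∧ r, w
14. p → ¬q, w
15. r, w
16. ¬((p → ¬q) ∧ r), w
17. ¬q, w
18. ¬(p → ¬q), w
19. p, w
20. q, w
Accessibility: uRu, uRv, uRw, vRv, vRw, wRw
Branch closes: q and ¬q both at w.
All branches of the negation close; one closing branch shown above.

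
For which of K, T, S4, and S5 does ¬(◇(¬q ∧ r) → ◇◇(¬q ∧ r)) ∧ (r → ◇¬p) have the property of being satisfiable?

T-tableau for the formula:
1. ¬(◇(¬q ∧ r) → ◇◇(¬q ∧ r)) ∧ (r → ◇¬p), u
2. ¬(◇(¬q ∧ r) → ◇◇(¬q ∧ r)), u
3. r → ◇¬p, u
4. ◇(¬q ∧ r), u
5. ¬◇◇(¬q ∧ r), u
6. ¬◇(¬q ∧ r), u
7. ¬(¬q ∧ r), u
8. ◇¬p, u
9. ¬r, u
10. ¬q ∧ r, v
11. ¬q, v
12. r, v
13. ¬◇(¬q ∧ r), v
14. ¬(¬q ∧ r), v
15. ¬r, v
Accessibility: uRu, uRv, vRv
Branch closes: r and ¬r both at v.
Every branch closes (one shown): unsatisfiable in T, hence also in S4, S5 (every S4/S5-frame is a T-frame).
K-tableau for the formula:
1. ¬(◇(¬q ∧ r) → ◇◇(¬q ∧ r)) ∧ (r → ◇¬p), u
2. ¬(◇(¬q ∧ r) → ◇◇(¬q ∧ r)), u
3. r → ◇¬p, u
4. ◇(¬q ∧ r), u
5. ¬◇◇(¬q ∧ r), u
6. ◇¬p, u
7. ¬q ∧ r, v
8. ¬q, v
9. r, v
10. ¬◇(¬q ∧ r), v
11. ¬p, w
12. ¬◇(¬q ∧ r), w
Accessibility: uRv, uRw
Complete open branch: satisfiable in K.

K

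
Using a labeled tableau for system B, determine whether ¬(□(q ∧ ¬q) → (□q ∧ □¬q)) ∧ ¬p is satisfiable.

1. ¬(□(q ∧ ¬q) → (□q ∧ □¬q)) ∧ ¬p, w0
2. ¬(□(q ∧ ¬q) → (□q ∧ □¬q)), w0   [∧-rule on 1]
3. ¬p, w0   [∧-rule on 1]
4. □(q ∧ ¬q), w0   [¬→-rule on 2]
5. ¬(□q ∧ □¬q), w0   [¬→-rule on 2]
6. q ∧ ¬q, w0   [□-rule on 4 via w0Rw0]
7. q, w0   [∧-rule on 6]
8. ¬q, w0   [∧-rule on 6]
Accessibility: w0Rw0
Branch closes: q and ¬q both at w0.
All branches of the tableau close; one closing branch shown above.

Unsatisfiable (every branch closes)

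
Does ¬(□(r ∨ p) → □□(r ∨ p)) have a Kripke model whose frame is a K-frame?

Yes, satisfiable

1. ¬(□(r ∨ p) → □□(r ∨ p)), w0
2. □(r ∨ p), w0
3. ¬□□(r ∨ p), w0
4. ¬□(r ∨ p), w1
5. r ∨ p, w1
6. p, w1
7. ¬(r ∨ p), w2
8. ¬r, w2
9. ¬p, w2
Accessibility: w0Rw1, w1Rw2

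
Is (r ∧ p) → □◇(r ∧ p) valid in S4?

Tableau for the negation ¬((r ∧ p) → □◇(r ∧ p)):
1. ¬((r ∧ p) → □◇(r ∧ p)), 0
2. r ∧ p, 0
3. ¬□◇(r ∧ p), 0
4. r, 0
5. p, 0
6. ¬◇(r ∧ p), 1
7. ¬(r ∧ p), 1
8. ¬p, 1
Accessibility: 0R0, 0R1, 1R1
The negation has an open branch (countermodel exists).

Not valid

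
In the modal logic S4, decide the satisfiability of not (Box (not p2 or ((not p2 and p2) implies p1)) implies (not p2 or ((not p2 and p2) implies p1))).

1. not (Box (not p2 or ((not p2 and p2) implies p1)) implies (not p2 or ((not p2 and p2) implies p1))), u
2. Box (not p2 or ((not p2 and p2) implies p1)), u
3. not (not p2 or ((not p2 and p2) implies p1)), u
4. p2, u
5. not ((not p2 and p2) implies p1), u
6. not p2 and p2, u
7. not p1, u
8. not p2, u
Accessibility: uRu
Branch closes: p2 and not p2 both at u.
All branches of the tableau close; one closing branch shown above.

No, unsatisfiable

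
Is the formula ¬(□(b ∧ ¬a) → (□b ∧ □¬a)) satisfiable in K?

1. ¬(□(b ∧ ¬a) → (□b ∧ □¬a)), w0
2. □(b ∧ ¬a), w0   [¬→-rule on 1]
3. ¬(□b ∧ □¬a), w0   [¬→-rule on 1]
4. ¬□¬a, w0   [¬∧-rule on 3 (branches; this branch)]
5. a, w1   [¬□-rule on 4: fresh world w1, w0Rw1]
6. b ∧ ¬a, w1   [□-rule on 2 via w0Rw1]
7. b, w1   [∧-rule on 6]
8. ¬a, w1   [∧-rule on 6]
Accessibility: w0Rw1
Branch closes: a and ¬a both at w1.
Every branch closes; the branch above is one of them.

No, unsatisfiable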